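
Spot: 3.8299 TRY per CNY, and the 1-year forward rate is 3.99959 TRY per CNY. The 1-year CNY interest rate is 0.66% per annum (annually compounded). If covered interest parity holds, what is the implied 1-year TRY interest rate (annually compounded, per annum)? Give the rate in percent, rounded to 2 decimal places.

5.12%

T = 1 year.
By CIP, F/S equals the TRY-to-CNY growth ratio: 3.99959/3.8299 = 1.0443066.
CNY growth factor: (1 + 0.0066)^1 = 1.006600.
So the TRY growth factor = 1.051199.
r = 1.051199^(1/1) − 1 = 0.051199 → 5.12%.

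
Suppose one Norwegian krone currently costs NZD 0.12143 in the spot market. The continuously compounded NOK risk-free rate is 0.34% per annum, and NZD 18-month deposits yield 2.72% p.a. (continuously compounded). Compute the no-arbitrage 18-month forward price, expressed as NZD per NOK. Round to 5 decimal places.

T = 18/12 years.
NZD accumulates by e^(0.0272×18/12) = 1.0416438.
NOK accumulates by e^(0.0034×18/12) = 1.005113.
CIP: F = S · (grow NZD)/(grow NOK) = 0.12143 × 1.0416438/1.005113 = 0.1258434 NZD per NOK.

0.12584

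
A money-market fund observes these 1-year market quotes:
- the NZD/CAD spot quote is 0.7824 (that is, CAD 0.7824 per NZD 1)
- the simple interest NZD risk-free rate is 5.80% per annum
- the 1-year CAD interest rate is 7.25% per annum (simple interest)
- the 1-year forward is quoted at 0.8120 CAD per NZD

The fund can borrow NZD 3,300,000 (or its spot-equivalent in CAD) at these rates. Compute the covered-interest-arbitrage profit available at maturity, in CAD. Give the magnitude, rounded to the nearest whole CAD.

CAD 65,908

T = 1 year.
Keep in NZD, deliver into the forward: 3,300,000·1.058000·0.8120 = CAD 2,835,016.80.
Swap to CAD now, deposit: 3,300,000·0.7824·1.072500 = CAD 2,769,109.20.
The quoted forward overvalues NZD, so borrow CAD, buy NZD at spot, deposit the NZD at 5.80%, and sell the proceeds forward at 0.8120.
Arbitrage profit = |2,835,016.80 − 2,769,109.20| = CAD 65,908.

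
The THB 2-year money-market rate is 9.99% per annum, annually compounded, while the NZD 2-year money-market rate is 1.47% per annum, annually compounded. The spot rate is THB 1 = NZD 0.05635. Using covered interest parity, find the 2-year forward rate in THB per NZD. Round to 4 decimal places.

T = 2 years.
NZD accumulates by (1 + 0.0147)^2 = 1.02961609.
THB growth factor: (1 + 0.0999)^2 = 1.20978001.
CIP: F = S · (grow NZD)/(grow THB) = 0.05635 × 1.02961609/1.20978001 = 0.047958196 NZD per THB.
Quoted the other way: 1/0.047958196 = 20.8515 THB per NZD.

20.8515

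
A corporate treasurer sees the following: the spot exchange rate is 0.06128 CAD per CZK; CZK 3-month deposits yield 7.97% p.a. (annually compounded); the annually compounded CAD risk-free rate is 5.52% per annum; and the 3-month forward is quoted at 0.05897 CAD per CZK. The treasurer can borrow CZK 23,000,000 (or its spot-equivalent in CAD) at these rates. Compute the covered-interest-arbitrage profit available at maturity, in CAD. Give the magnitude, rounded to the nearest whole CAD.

CAD 45,938

T = 3/12 years.
Invest the CZK and cover forward: 23,000,000 × 1.019355746 × 0.05897 = CAD 1,382,562.39.
Convert at spot and invest in CAD: 23,000,000 × 0.06128 × 1.013523203 = CAD 1,428,500.14.
The quoted forward undervalues CZK, so borrow CZK, convert to CAD at spot, deposit the CAD at 5.52%, and buy CZK forward at 0.05897 to cover the loan.
The gap between the two covered legs is CAD 45,938.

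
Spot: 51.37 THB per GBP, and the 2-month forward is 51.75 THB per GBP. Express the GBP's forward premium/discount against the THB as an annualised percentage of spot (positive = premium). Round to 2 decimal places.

+4.44%

T = 2/12 years.
GBP trades forward at +0.73973% vs spot over the period.
Per annum: 0.0073973 / (2/12) = 0.044384 = 4.44%.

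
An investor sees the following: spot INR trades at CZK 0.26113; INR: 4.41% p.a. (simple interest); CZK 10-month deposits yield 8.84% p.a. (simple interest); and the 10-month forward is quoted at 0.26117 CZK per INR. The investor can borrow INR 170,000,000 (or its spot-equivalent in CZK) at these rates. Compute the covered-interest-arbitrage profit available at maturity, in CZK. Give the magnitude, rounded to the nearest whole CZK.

T = 10/12 years.
Invest the INR and cover forward: 170,000,000 × 1.036750 × 0.26117 = CZK 46,030,559.58.
Convert at spot and invest in CZK: 170,000,000 × 0.26113 × 1.0736666667 = CZK 47,662,318.03.
The quoted forward undervalues INR, so borrow INR, convert to CZK at spot, deposit the CZK at 8.84%, and buy INR forward at 0.26117 to cover the loan.
Arbitrage profit = |46,030,559.58 − 47,662,318.03| = CZK 1,631,758.

CZK 1,631,758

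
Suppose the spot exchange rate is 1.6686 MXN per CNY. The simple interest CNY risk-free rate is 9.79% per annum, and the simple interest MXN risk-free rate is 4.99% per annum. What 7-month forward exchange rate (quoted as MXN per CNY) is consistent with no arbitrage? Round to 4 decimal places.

1.6244

T = 7/12 years.
Growth of 1 MXN over T: 1 + 0.0499×7/12 = 1.0291083.
Growth of 1 CNY over T: 1 + 0.0979×7/12 = 1.0571083.
So F = 1.6686 × 1.0291083 / 1.0571083 = 1.624403 (MXN/CNY).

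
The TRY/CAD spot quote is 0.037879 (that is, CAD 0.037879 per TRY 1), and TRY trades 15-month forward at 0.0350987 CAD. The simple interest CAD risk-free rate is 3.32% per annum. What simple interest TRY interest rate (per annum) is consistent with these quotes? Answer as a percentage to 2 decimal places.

9.92%

T = 15/12 years.
CIP gives F = S · g_CAD/g_TRY, so g_CAD/g_TRY = 0.0350987/0.037879 = 0.9266005.
The CAD side grows by 1 + 0.0332×15/12 = 1.041500.
So the TRY growth factor = 1.1240011.
(1.1240011 − 1)/T = 0.099201, i.e. 9.92%.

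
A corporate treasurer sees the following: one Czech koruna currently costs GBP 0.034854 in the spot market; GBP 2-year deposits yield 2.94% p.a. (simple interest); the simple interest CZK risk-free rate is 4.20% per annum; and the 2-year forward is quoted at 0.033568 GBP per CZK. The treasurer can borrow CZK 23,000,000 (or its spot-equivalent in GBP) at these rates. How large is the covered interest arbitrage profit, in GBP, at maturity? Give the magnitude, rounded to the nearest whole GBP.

GBP 11,861

T = 2 years.
Route A — deposit CZK, sell forward: 23,000,000 × 1.084000 × 0.033568 = GBP 836,917.38.
Route B — convert at spot, deposit GBP: 23,000,000 × 0.034854 × 1.058800 = GBP 848,778.55.
The quoted forward undervalues CZK, so borrow CZK, convert to GBP at spot, deposit the GBP at 2.94%, and buy CZK forward at 0.033568 to cover the loan.
Arbitrage profit = |836,917.38 − 848,778.55| = GBP 11,861.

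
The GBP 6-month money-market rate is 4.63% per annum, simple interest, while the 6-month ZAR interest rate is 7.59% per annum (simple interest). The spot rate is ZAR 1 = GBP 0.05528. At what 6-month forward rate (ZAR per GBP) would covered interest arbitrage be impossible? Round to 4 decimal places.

18.3514

T = 6/12 years.
GBP growth factor: 1 + 0.0463×6/12 = 1.023150.
ZAR growth factor: 1 + 0.0759×6/12 = 1.037950.
CIP: F = S · (grow GBP)/(grow ZAR) = 0.05528 × 1.023150/1.037950 = 0.054491769 GBP per ZAR.
Quoted the other way: 1/0.054491769 = 18.3514 ZAR per GBP.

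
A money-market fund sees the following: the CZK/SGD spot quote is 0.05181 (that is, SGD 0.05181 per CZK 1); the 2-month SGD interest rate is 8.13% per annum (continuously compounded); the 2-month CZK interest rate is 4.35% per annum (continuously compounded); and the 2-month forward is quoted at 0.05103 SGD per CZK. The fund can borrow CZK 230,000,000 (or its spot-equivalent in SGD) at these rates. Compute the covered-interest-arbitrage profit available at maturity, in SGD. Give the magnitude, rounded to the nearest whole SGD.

SGD 256,563

T = 2/12 years.
Route A — deposit CZK, sell forward: 230,000,000 × 1.0072763449 × 0.05103 = SGD 11,822,301.73.
Route B — convert at spot, deposit SGD: 230,000,000 × 0.05181 × 1.0136422173 = SGD 12,078,864.75.
The quoted forward undervalues CZK, so borrow CZK, convert to SGD at spot, deposit the SGD at 8.13%, and buy CZK forward at 0.05103 to cover the loan.
Profit = 12,078,864.75 − 11,822,301.73 = SGD 256,563.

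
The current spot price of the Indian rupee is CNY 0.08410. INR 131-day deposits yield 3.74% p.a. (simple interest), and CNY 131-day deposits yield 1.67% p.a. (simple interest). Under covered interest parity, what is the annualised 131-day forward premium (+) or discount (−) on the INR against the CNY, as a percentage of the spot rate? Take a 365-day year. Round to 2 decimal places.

-2.04%

T = 131/365 years.
CIP forward (CNY per INR) = 0.0841 × 1.0059937/1.013423 = 0.08348347.
Annualised premium = (F − S)/S × (1/T) = (0.08348347 − 0.0841)/0.0841 ÷ (131/365) = -2.04%.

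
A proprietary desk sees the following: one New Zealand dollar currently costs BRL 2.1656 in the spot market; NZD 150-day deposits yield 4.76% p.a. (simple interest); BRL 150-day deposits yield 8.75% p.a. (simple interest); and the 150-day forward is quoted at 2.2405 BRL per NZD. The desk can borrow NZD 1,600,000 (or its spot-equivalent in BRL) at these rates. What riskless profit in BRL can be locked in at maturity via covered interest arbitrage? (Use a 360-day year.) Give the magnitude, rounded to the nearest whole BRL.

BRL 64,612

T = 150/360 years.
Keep in NZD, deliver into the forward: 1,600,000·1.019833333·2.2405 = BRL 3,655,898.53.
Swap to BRL now, deposit: 1,600,000·2.1656·1.036458333 = BRL 3,591,286.67.
The quoted forward overvalues NZD, so borrow BRL, buy NZD at spot, deposit the NZD at 4.76%, and sell the proceeds forward at 2.2405.
Arbitrage profit = |3,655,898.53 − 3,591,286.67| = BRL 64,612.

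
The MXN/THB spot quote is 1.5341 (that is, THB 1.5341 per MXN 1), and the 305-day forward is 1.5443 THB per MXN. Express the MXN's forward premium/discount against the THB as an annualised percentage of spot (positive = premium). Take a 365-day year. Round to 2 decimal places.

T = 305/365 years.
MXN trades forward at +0.66488% vs spot over the period.
Per annum: 0.0066488 / (305/365) = 0.007957 = 0.80%.

+0.80%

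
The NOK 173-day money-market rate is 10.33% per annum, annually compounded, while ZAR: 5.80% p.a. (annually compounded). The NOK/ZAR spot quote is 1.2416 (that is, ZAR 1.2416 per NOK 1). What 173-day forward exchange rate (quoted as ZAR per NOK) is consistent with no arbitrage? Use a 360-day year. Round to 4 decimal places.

1.2168

T = 173/360 years.
ZAR growth factor: (1 + 0.0580)^(173/360) = 1.0274643.
NOK growth factor: (1 + 0.1033)^(173/360) = 1.048375.
CIP: F = S · (grow ZAR)/(grow NOK) = 1.2416 × 1.0274643/1.048375 = 1.216835 ZAR per NOK.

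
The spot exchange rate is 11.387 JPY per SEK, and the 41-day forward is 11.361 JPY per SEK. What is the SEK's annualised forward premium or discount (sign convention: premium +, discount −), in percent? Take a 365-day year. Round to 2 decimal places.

T = 41/365 years.
SEK trades forward at -0.22833% vs spot over the period.
×(1/T) gives -2.03% p.a.

-2.03%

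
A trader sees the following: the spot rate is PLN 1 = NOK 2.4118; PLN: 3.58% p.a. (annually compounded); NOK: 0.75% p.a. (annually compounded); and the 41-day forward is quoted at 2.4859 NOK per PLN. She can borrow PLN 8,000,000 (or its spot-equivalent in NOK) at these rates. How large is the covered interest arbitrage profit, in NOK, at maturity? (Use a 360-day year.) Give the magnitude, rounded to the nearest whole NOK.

T = 41/360 years.
Route A — deposit PLN, sell forward: 8,000,000 × 1.0040139708 × 2.4859 = NOK 19,967,026.64.
Route B — convert at spot, deposit NOK: 8,000,000 × 2.4118 × 1.0008513417 = NOK 19,310,826.13.
The quoted forward overvalues PLN, so borrow NOK, buy PLN at spot, deposit the PLN at 3.58%, and sell the proceeds forward at 2.4859.
Arbitrage profit = |19,967,026.64 − 19,310,826.13| = NOK 656,201.

NOK 656,201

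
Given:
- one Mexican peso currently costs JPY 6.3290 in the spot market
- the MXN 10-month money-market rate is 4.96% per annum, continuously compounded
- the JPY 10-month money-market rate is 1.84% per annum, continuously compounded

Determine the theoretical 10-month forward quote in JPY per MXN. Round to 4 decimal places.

T = 10/12 years.
Growth of 1 JPY over T: e^(0.0184×10/12) = 1.0154515.
Growth of 1 MXN over T: e^(0.0496×10/12) = 1.0421994.
Forward (JPY per MXN) = 6.329 × 1.0154515 / 1.0421994 = 6.166567.

6.1666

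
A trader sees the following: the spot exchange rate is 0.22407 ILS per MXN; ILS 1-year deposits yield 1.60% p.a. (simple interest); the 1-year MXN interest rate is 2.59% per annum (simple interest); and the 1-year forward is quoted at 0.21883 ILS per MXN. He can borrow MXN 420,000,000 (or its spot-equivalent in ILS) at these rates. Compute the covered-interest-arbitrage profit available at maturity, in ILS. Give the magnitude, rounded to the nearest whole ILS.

T = 1 year.
Invest the MXN and cover forward: 420,000,000 × 1.025900 × 0.21883 = ILS 94,289,032.74.
Convert at spot and invest in ILS: 420,000,000 × 0.22407 × 1.016000 = ILS 95,615,150.40.
The quoted forward undervalues MXN, so borrow MXN, convert to ILS at spot, deposit the ILS at 1.60%, and buy MXN forward at 0.21883 to cover the loan.
Profit = 95,615,150.40 − 94,289,032.74 = ILS 1,326,118.

ILS 1,326,118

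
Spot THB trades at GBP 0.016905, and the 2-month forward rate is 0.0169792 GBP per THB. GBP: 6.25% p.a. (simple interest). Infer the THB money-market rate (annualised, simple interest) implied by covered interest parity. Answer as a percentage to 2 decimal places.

3.60%

T = 2/12 years.
By CIP, F/S equals the GBP-to-THB growth ratio: 0.0169792/0.016905 = 1.0043892.
The GBP side grows by 1 + 0.0625×2/12 = 1.0104167.
That pins the THB growth at 1.0060012.
(1.0060012 − 1)/T = 0.036007, i.e. 3.60%.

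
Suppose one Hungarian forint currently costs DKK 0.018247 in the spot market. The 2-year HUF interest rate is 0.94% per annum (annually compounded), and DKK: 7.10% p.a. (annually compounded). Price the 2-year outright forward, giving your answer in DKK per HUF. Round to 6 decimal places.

T = 2 years.
DKK growth factor: (1 + 0.0710)^2 = 1.147041.
HUF accumulates by (1 + 0.0094)^2 = 1.0188884.
CIP: F = S · (grow DKK)/(grow HUF) = 0.018247 × 1.147041/1.0188884 = 0.02054205 DKK per HUF.

0.020542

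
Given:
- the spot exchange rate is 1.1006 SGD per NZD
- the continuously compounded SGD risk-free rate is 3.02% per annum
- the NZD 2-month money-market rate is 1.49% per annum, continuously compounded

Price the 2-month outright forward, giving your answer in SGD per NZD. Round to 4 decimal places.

1.1034

T = 2/12 years.
Growth of 1 SGD over T: e^(0.0302×2/12) = 1.005046.
NZD accumulates by e^(0.0149×2/12) = 1.0024864.
Forward (SGD per NZD) = 1.1006 × 1.005046 / 1.0024864 = 1.103410.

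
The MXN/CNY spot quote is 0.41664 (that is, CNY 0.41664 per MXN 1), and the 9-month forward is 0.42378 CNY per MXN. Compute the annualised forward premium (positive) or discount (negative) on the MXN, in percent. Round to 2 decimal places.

+2.28%

T = 9/12 years.
Period premium: (0.42378 − 0.41664)/0.41664 = 0.0171371.
×(1/T) gives 2.28% p.a.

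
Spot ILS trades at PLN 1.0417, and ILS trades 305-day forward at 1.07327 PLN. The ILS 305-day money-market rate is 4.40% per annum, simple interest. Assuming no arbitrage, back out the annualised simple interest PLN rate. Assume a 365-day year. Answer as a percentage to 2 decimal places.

8.16%

T = 305/365 years.
F/S = 1.07327/1.0417 = 1.0303062 = (growth of PLN) / (growth of ILS).
ILS growth factor: 1 + 0.0440×305/365 = 1.0367671.
So the PLN growth factor = 1.0681876.
(1.0681876 − 1)/T = 0.081602, i.e. 8.16%.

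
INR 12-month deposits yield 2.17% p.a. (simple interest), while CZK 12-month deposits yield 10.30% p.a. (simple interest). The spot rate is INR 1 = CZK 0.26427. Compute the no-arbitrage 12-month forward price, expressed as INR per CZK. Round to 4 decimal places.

T = 1 year.
Growth of 1 CZK over T: 1 + 0.1030×1 = 1.103000.
Growth of 1 INR over T: 1 + 0.0217×1 = 1.021700.
Forward (CZK per INR) = 0.26427 × 1.103000 / 1.021700 = 0.2852988.
Invert for INR per CZK: 1 / 0.2852988 = 3.5051.

3.5051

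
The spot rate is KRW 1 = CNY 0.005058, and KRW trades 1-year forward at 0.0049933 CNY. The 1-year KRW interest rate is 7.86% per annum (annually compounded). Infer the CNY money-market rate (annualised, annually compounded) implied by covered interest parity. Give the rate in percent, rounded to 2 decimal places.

6.48%

T = 1 year.
F/S = 0.0049933/0.005058 = 0.9872084 = (growth of CNY) / (growth of KRW).
KRW growth factor: (1 + 0.0786)^1 = 1.078600.
That pins the CNY growth at 1.064803.
Annualise: 1.064803^(1/1) − 1 = 0.064803 = 6.48%.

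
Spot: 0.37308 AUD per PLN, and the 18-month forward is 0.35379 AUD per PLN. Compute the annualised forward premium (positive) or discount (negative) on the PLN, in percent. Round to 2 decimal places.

T = 18/12 years.
PLN trades forward at -5.17047% vs spot over the period.
Annualise by dividing by T: -0.0517047 / (18/12) = -0.034470 → -3.45%.

-3.45%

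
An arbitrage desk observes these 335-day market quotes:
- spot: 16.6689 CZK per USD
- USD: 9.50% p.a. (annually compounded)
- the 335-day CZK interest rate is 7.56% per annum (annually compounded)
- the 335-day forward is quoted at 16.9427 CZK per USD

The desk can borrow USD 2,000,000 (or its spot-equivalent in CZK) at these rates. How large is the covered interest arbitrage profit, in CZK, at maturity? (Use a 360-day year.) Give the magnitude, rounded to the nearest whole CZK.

CZK 1,194,284

T = 335/360 years.
Invest the USD and cover forward: 2,000,000 × 1.0881205881 × 16.9427 = CZK 36,871,401.38.
Convert at spot and invest in CZK: 2,000,000 × 16.6689 × 1.070170122 = CZK 35,677,117.49.
The quoted forward overvalues USD, so borrow CZK, buy USD at spot, deposit the USD at 9.50%, and sell the proceeds forward at 16.9427.
Arbitrage profit = |36,871,401.38 − 35,677,117.49| = CZK 1,194,284.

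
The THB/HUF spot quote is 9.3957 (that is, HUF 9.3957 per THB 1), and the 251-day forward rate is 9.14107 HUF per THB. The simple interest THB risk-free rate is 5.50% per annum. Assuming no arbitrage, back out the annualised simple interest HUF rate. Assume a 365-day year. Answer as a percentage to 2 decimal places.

1.41%

T = 251/365 years.
F/S = 9.14107/9.3957 = 0.9728993 = (growth of HUF) / (growth of THB).
The THB side grows by 1 + 0.0550×251/365 = 1.0378219.
Hence g_HUF = 1.0096962.
r = (1.0096962 − 1)/(251/365) = 0.014100 → 1.41%.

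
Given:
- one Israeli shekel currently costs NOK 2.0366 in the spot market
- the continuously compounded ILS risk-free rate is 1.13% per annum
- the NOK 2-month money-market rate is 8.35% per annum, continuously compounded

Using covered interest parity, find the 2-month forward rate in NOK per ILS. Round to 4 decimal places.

2.0613

T = 2/12 years.
NOK growth factor: e^(0.0835×2/12) = 1.014014.
ILS growth factor: e^(0.0113×2/12) = 1.0018851.
Forward (NOK per ILS) = 2.0366 × 1.014014 / 1.0018851 = 2.061255.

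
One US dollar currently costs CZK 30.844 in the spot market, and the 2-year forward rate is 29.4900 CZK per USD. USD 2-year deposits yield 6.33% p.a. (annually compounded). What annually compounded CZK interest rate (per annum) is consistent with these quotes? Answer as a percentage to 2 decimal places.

3.97%

T = 2 years.
F/S = 29.49/30.844 = 0.9561017 = (growth of CZK) / (growth of USD).
The USD side grows by (1 + 0.0633)^2 = 1.1306069.
So the CZK growth factor = 1.0809752.
r = 1.0809752^(1/2) − 1 = 0.039700 → 3.97%.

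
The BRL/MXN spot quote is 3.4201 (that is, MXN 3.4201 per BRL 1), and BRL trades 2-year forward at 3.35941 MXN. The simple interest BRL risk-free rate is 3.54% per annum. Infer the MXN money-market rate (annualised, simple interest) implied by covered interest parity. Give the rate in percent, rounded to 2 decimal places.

T = 2 years.
CIP gives F = S · g_MXN/g_BRL, so g_MXN/g_BRL = 3.35941/3.4201 = 0.9822549.
The BRL side grows by 1 + 0.0354×2 = 1.070800.
So the MXN growth factor = 1.0517985.
(1.0517985 − 1)/T = 0.025899, i.e. 2.59%.

2.59%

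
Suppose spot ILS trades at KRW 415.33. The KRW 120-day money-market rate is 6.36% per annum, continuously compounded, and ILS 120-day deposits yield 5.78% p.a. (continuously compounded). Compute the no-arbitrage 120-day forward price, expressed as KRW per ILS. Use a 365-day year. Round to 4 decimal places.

T = 120/365 years.
KRW accumulates by e^(0.0636×120/365) = 1.021129726.
ILS growth factor: e^(0.0578×120/365) = 1.019184441.
CIP: F = S · (grow KRW)/(grow ILS) = 415.33 × 1.021129726/1.019184441 = 416.122727 KRW per ILS.

416.1227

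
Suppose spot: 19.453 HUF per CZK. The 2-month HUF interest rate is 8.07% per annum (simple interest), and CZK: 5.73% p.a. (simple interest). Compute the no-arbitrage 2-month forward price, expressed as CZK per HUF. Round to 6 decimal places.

T = 2/12 years.
HUF accumulates by 1 + 0.0807×2/12 = 1.013450.
CZK growth factor: 1 + 0.0573×2/12 = 1.009550.
CIP: F = S · (grow HUF)/(grow CZK) = 19.453 × 1.013450/1.009550 = 19.52815 HUF per CZK.
Invert for CZK per HUF: 1 / 19.52815 = 0.051208.

0.051208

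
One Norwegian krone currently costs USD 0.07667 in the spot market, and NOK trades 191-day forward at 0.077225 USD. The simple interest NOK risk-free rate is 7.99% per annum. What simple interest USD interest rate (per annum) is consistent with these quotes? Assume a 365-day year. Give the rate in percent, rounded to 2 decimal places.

9.43%

T = 191/365 years.
CIP gives F = S · g_USD/g_NOK, so g_USD/g_NOK = 0.077225/0.07667 = 1.0072388.
NOK growth factor: 1 + 0.0799×191/365 = 1.0418107.
Hence g_USD = 1.0493522.
(1.0493522 − 1)/T = 0.094312, i.e. 9.43%.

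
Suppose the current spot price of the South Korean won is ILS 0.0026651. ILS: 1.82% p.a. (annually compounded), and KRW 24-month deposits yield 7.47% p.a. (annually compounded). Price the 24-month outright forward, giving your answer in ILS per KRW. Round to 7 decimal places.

0.0023922

T = 2 years.
Growth of 1 ILS over T: (1 + 0.0182)^2 = 1.0367312.
KRW accumulates by (1 + 0.0747)^2 = 1.1549801.
So F = 0.0026651 × 1.0367312 / 1.1549801 = 0.002392242 (ILS/KRW).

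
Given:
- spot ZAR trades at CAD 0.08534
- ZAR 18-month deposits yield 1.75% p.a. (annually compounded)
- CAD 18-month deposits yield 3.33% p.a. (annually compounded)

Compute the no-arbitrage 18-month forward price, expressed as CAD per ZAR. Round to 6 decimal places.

T = 18/12 years.
CAD growth factor: (1 + 0.0333)^(18/12) = 1.0503636.
Growth of 1 ZAR over T: (1 + 0.0175)^(18/12) = 1.0263645.
Forward (CAD per ZAR) = 0.08534 × 1.0503636 / 1.0263645 = 0.08733547.

0.087335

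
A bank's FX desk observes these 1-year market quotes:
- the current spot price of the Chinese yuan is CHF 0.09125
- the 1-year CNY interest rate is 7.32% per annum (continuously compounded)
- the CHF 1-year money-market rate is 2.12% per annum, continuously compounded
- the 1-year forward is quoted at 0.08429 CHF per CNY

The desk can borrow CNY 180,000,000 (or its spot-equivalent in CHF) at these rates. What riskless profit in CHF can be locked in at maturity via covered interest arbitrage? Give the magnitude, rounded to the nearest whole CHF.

T = 1 year.
Keep in CNY, deliver into the forward: 180,000,000·1.0759457045·0.08429 = CHF 16,324,463.42.
Swap to CHF now, deposit: 180,000,000·0.09125·1.0214263165 = CHF 16,776,927.25.
The quoted forward undervalues CNY, so borrow CNY, convert to CHF at spot, deposit the CHF at 2.12%, and buy CNY forward at 0.08429 to cover the loan.
The gap between the two covered legs is CHF 452,464.

CHF 452,464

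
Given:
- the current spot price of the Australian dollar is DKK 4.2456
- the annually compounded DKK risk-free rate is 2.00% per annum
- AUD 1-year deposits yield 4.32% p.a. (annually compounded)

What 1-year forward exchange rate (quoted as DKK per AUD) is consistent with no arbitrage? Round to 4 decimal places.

T = 1 year.
DKK accumulates by (1 + 0.0200)^1 = 1.020000.
AUD accumulates by (1 + 0.0432)^1 = 1.043200.
So F = 4.2456 × 1.020000 / 1.043200 = 4.151181 (DKK/AUD).

4.1512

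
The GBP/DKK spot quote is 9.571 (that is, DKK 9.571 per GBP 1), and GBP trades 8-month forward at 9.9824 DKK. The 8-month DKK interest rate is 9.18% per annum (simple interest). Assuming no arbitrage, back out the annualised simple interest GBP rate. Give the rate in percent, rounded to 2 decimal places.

T = 8/12 years.
By CIP, F/S equals the DKK-to-GBP growth ratio: 9.9824/9.571 = 1.0429840.
The DKK side grows by 1 + 0.0918×8/12 = 1.061200.
So the GBP growth factor = 1.0174653.
(1.0174653 − 1)/T = 0.026198, i.e. 2.62%.

2.62%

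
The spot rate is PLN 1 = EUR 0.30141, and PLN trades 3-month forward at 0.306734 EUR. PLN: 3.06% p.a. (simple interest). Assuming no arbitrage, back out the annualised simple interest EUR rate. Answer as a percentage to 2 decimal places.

T = 3/12 years.
By CIP, F/S equals the EUR-to-PLN growth ratio: 0.306734/0.30141 = 1.0176636.
PLN growth factor: 1 + 0.0306×3/12 = 1.007650.
So the EUR growth factor = 1.0254487.
(1.0254487 − 1)/T = 0.101795, i.e. 10.18%.

10.18%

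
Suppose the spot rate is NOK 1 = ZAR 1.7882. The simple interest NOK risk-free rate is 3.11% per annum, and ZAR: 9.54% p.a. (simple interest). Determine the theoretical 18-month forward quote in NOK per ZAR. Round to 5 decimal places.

T = 18/12 years.
ZAR accumulates by 1 + 0.0954×18/12 = 1.143100.
Growth of 1 NOK over T: 1 + 0.0311×18/12 = 1.046650.
So F = 1.7882 × 1.143100 / 1.046650 = 1.952985 (ZAR/NOK).
Invert for NOK per ZAR: 1 / 1.952985 = 0.51204.

0.51204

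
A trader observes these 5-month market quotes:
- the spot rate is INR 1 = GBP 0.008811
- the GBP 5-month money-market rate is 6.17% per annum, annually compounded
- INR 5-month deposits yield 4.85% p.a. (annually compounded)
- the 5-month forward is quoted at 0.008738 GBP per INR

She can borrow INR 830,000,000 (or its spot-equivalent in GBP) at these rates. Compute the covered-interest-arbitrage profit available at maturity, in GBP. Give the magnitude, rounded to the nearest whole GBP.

GBP 100,781

T = 5/12 years.
Invest the INR and cover forward: 830,000,000 × 1.019929565 × 0.008738 = GBP 7,397,079.97.
Convert at spot and invest in GBP: 830,000,000 × 0.008811 × 1.025260181 = GBP 7,497,860.99.
The quoted forward undervalues INR, so borrow INR, convert to GBP at spot, deposit the GBP at 6.17%, and buy INR forward at 0.008738 to cover the loan.
The gap between the two covered legs is GBP 100,781.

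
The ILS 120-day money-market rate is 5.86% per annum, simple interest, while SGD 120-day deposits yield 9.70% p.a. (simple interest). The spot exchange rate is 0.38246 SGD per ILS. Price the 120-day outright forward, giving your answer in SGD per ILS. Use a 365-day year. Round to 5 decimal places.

T = 120/365 years.
Growth of 1 SGD over T: 1 + 0.0970×120/365 = 1.0318904.
ILS accumulates by 1 + 0.0586×120/365 = 1.0192658.
CIP: F = S · (grow SGD)/(grow ILS) = 0.38246 × 1.0318904/1.0192658 = 0.3871971 SGD per ILS.

0.38720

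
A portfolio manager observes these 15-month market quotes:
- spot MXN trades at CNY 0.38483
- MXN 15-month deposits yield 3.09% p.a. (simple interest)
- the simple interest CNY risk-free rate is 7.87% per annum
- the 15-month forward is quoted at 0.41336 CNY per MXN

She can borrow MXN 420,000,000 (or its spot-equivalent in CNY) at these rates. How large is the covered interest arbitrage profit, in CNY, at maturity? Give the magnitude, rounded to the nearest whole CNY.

T = 15/12 years.
Invest the MXN and cover forward: 420,000,000 × 1.038625 × 0.41336 = CNY 180,316,932.60.
Convert at spot and invest in CNY: 420,000,000 × 0.38483 × 1.098375 = CNY 177,528,813.53.
The quoted forward overvalues MXN, so borrow CNY, buy MXN at spot, deposit the MXN at 3.09%, and sell the proceeds forward at 0.41336.
Arbitrage profit = |180,316,932.60 − 177,528,813.53| = CNY 2,788,119.

CNY 2,788,119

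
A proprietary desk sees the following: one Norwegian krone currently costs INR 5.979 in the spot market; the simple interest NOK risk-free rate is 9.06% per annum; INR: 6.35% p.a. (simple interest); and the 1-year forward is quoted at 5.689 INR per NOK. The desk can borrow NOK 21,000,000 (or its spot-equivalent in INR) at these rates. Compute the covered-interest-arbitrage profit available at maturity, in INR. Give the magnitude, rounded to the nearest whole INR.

INR 3,239,105

T = 1 year.
Keep in NOK, deliver into the forward: 21,000,000·1.090600·5.689 = INR 130,292,891.40.
Swap to INR now, deposit: 21,000,000·5.979·1.063500 = INR 133,531,996.50.
The quoted forward undervalues NOK, so borrow NOK, convert to INR at spot, deposit the INR at 6.35%, and buy NOK forward at 5.689 to cover the loan.
Arbitrage profit = |130,292,891.40 − 133,531,996.50| = INR 3,239,105.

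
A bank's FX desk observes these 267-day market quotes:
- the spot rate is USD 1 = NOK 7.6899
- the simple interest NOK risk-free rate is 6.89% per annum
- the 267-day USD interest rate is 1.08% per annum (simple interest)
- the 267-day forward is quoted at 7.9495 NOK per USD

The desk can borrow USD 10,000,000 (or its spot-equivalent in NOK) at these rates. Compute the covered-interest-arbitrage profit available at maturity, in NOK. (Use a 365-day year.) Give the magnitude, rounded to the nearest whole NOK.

T = 267/365 years.
Keep in USD, deliver into the forward: 10,000,000·1.007900274·7.9495 = NOK 80,123,032.28.
Swap to NOK now, deposit: 10,000,000·7.6899·1.0504008219 = NOK 80,774,772.80.
The quoted forward undervalues USD, so borrow USD, convert to NOK at spot, deposit the NOK at 6.89%, and buy USD forward at 7.9495 to cover the loan.
Profit = 80,774,772.80 − 80,123,032.28 = NOK 651,741.

NOK 651,741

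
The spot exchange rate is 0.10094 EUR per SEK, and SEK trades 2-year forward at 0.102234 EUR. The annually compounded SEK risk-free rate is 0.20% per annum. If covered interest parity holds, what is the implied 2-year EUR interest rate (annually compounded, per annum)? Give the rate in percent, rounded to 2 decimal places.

T = 2 years.
By CIP, F/S equals the EUR-to-SEK growth ratio: 0.102234/0.10094 = 1.0128195.
The SEK side grows by (1 + 0.0020)^2 = 1.004004.
So the EUR growth factor = 1.0168748.
Annualise: 1.0168748^(1/2) − 1 = 0.008402 = 0.84%.

0.84%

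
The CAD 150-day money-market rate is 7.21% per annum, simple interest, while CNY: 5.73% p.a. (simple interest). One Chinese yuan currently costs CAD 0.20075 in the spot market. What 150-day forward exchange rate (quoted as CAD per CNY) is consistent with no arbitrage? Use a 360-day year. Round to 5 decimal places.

T = 150/360 years.
CAD growth factor: 1 + 0.0721×150/360 = 1.0300417.
CNY growth factor: 1 + 0.0573×150/360 = 1.023875.
Forward (CAD per CNY) = 0.20075 × 1.0300417 / 1.023875 = 0.2019591.

0.20196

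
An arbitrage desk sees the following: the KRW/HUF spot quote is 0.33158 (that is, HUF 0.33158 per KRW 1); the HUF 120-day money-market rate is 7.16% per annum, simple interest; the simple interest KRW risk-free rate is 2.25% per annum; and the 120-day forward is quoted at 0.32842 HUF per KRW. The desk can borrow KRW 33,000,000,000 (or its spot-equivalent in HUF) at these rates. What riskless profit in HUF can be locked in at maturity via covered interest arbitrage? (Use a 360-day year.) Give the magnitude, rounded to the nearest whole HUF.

HUF 284,148,458

T = 120/360 years.
Route A — deposit KRW, sell forward: 33,000,000,000 × 1.007500 × 0.32842 = HUF 10,919,143,950.00.
Route B — convert at spot, deposit HUF: 33,000,000,000 × 0.33158 × 1.023866666667 = HUF 11,203,292,408.00.
The quoted forward undervalues KRW, so borrow KRW, convert to HUF at spot, deposit the HUF at 7.16%, and buy KRW forward at 0.32842 to cover the loan.
Arbitrage profit = |10,919,143,950.00 − 11,203,292,408.00| = HUF 284,148,458.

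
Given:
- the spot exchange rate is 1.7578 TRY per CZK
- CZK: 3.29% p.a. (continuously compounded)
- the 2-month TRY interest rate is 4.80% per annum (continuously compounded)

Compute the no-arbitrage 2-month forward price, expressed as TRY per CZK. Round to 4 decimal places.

1.7622

T = 2/12 years.
TRY growth factor: e^(0.0480×2/12) = 1.0080321.
CZK accumulates by e^(0.0329×2/12) = 1.0054984.
So F = 1.7578 × 1.0080321 / 1.0054984 = 1.762229 (TRY/CZK).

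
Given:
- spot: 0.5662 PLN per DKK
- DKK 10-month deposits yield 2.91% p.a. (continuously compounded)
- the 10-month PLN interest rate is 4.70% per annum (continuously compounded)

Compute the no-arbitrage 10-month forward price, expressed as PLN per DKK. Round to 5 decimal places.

0.57471

T = 10/12 years.
PLN growth factor: e^(0.0470×10/12) = 1.0399438.
Growth of 1 DKK over T: e^(0.0291×10/12) = 1.0245464.
CIP: F = S · (grow PLN)/(grow DKK) = 0.5662 × 1.0399438/1.0245464 = 0.5747091 PLN per DKK.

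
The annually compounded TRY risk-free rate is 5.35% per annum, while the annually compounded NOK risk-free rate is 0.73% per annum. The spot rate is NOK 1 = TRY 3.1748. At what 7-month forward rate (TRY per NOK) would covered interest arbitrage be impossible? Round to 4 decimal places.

T = 7/12 years.
Growth of 1 TRY over T: (1 + 0.0535)^(7/12) = 1.030869.
Growth of 1 NOK over T: (1 + 0.0073)^(7/12) = 1.0042519.
Forward (TRY per NOK) = 3.1748 × 1.030869 / 1.0042519 = 3.258946.

3.2589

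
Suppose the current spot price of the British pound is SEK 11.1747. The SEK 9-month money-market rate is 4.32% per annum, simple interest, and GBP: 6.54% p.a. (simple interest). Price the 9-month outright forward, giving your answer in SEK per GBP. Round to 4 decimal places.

T = 9/12 years.
Growth of 1 SEK over T: 1 + 0.0432×9/12 = 1.032400.
GBP growth factor: 1 + 0.0654×9/12 = 1.049050.
CIP: F = S · (grow SEK)/(grow GBP) = 11.1747 × 1.032400/1.049050 = 10.997341 SEK per GBP.

10.9973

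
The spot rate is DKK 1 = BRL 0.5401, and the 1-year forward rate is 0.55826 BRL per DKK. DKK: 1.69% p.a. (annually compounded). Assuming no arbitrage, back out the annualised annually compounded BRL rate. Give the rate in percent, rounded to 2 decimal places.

T = 1 year.
CIP gives F = S · g_BRL/g_DKK, so g_BRL/g_DKK = 0.55826/0.5401 = 1.0336234.
DKK growth factor: (1 + 0.0169)^1 = 1.016900.
That pins the BRL growth at 1.0510916.
Annualise: 1.0510916^(1/1) − 1 = 0.051092 = 5.11%.

5.11%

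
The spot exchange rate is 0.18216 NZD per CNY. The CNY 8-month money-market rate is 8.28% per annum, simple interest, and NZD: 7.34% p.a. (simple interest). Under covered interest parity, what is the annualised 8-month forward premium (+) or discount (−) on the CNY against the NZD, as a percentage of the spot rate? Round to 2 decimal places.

-0.89%

T = 8/12 years.
F = S · g_NZD/g_CNY = 0.18216 × 1.0489333/1.055200 = 0.18107817.
Annualised premium = (F − S)/S × (1/T) = (0.18107817 − 0.18216)/0.18216 ÷ (8/12) = -0.89%.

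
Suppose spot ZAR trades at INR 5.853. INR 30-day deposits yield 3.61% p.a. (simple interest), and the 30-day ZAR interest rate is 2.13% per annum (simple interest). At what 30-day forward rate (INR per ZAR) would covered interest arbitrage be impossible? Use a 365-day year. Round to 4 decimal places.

5.8601

T = 30/365 years.
INR growth factor: 1 + 0.0361×30/365 = 1.0029671.
ZAR accumulates by 1 + 0.0213×30/365 = 1.0017507.
So F = 5.853 × 1.0029671 / 1.0017507 = 5.860107 (INR/ZAR).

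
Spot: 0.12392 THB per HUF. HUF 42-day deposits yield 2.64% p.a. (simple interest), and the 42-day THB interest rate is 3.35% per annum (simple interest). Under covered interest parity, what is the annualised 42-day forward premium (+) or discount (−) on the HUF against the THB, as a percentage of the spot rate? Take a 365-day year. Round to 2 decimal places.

+0.71%

T = 42/365 years.
F = S · g_THB/g_HUF = 0.12392 × 1.0038548/1.0030378 = 0.12402094.
(F − S)/S ÷ T = (0.12402094 − 0.12392)/0.12392/(42/365) = 0.007079 → 0.71%.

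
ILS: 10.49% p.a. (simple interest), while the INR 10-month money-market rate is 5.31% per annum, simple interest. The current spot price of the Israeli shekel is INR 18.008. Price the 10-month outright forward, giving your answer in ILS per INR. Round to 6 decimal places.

0.057826

T = 10/12 years.
INR growth factor: 1 + 0.0531×10/12 = 1.044250.
ILS accumulates by 1 + 0.1049×10/12 = 1.0874167.
So F = 18.008 × 1.044250 / 1.0874167 = 17.29314 (INR/ILS).
Quoted the other way: 1/17.29314 = 0.057826 ILS per INR.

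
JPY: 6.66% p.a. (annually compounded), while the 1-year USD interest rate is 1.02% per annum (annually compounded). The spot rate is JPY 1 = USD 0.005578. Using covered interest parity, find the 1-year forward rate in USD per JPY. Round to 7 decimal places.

0.0052830

T = 1 year.
USD growth factor: (1 + 0.0102)^1 = 1.010200.
JPY accumulates by (1 + 0.0666)^1 = 1.066600.
CIP: F = S · (grow USD)/(grow JPY) = 0.005578 × 1.010200/1.066600 = 0.005283045 USD per JPY.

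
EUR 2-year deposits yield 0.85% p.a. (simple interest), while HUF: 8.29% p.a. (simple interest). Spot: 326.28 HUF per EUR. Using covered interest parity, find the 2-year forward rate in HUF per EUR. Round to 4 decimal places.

T = 2 years.
HUF accumulates by 1 + 0.0829×2 = 1.165800.
EUR accumulates by 1 + 0.0085×2 = 1.017000.
Forward (HUF per EUR) = 326.28 × 1.165800 / 1.017000 = 374.018903.

374.0189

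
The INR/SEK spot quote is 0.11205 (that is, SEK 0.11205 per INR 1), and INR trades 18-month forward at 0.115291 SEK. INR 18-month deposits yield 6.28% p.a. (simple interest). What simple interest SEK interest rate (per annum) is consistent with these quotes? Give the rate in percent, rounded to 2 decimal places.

T = 18/12 years.
CIP gives F = S · g_SEK/g_INR, so g_SEK/g_INR = 0.115291/0.11205 = 1.0289246.
INR growth factor: 1 + 0.0628×18/12 = 1.094200.
That pins the SEK growth at 1.1258493.
r = (1.1258493 − 1)/(18/12) = 0.083900 → 8.39%.

8.39%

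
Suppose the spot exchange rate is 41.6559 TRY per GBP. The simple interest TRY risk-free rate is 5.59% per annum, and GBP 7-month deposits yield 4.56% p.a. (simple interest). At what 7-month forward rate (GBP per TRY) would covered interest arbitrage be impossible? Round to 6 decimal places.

0.023867

T = 7/12 years.
TRY accumulates by 1 + 0.0559×7/12 = 1.0326083.
Growth of 1 GBP over T: 1 + 0.0456×7/12 = 1.026600.
Forward (TRY per GBP) = 41.6559 × 1.0326083 / 1.026600 = 41.89970.
Quoted the other way: 1/41.89970 = 0.023867 GBP per TRY.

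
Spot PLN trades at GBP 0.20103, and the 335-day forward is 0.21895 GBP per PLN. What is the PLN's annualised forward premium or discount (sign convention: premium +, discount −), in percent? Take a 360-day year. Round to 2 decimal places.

T = 335/360 years.
Period premium: (0.21895 − 0.20103)/0.20103 = 0.0891409.
Per annum: 0.0891409 / (335/360) = 0.095793 = 9.58%.

+9.58%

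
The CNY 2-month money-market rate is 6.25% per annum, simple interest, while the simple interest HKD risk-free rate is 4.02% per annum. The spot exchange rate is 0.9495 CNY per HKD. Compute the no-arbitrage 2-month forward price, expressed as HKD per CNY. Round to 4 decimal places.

1.0493

T = 2/12 years.
CNY growth factor: 1 + 0.0625×2/12 = 1.0104167.
HKD accumulates by 1 + 0.0402×2/12 = 1.006700.
So F = 0.9495 × 1.0104167 / 1.006700 = 0.9530055 (CNY/HKD).
Invert for HKD per CNY: 1 / 0.9530055 = 1.0493.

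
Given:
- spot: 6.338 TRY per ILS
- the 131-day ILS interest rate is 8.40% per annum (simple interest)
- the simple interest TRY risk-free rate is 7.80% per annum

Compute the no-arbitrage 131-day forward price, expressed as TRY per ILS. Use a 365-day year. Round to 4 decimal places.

6.3248

T = 131/365 years.
TRY accumulates by 1 + 0.0780×131/365 = 1.0279945.
ILS growth factor: 1 + 0.0840×131/365 = 1.0301479.
CIP: F = S · (grow TRY)/(grow ILS) = 6.338 × 1.0279945/1.0301479 = 6.324751 TRY per ILS.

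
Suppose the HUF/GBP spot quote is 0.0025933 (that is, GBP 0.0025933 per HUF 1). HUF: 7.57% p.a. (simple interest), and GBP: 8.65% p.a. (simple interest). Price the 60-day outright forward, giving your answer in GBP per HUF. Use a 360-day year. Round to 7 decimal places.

0.0025979

T = 60/360 years.
Growth of 1 GBP over T: 1 + 0.0865×60/360 = 1.0144167.
Growth of 1 HUF over T: 1 + 0.0757×60/360 = 1.0126167.
Forward (GBP per HUF) = 0.0025933 × 1.0144167 / 1.0126167 = 0.002597910.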